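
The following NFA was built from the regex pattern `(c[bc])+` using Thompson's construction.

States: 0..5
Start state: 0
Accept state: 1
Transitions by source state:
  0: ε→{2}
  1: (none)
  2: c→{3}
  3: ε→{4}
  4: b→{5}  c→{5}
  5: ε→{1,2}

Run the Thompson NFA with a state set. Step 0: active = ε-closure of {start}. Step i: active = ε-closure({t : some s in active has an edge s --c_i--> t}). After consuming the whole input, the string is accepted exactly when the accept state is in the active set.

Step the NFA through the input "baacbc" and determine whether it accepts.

start: ε-closure({0}) = {0,2}
'b' @ 1: {}  — dead — no transitions
rest 'aacbc' ignored (set empty)
end set {} — state 1 not in

Answer: REJECT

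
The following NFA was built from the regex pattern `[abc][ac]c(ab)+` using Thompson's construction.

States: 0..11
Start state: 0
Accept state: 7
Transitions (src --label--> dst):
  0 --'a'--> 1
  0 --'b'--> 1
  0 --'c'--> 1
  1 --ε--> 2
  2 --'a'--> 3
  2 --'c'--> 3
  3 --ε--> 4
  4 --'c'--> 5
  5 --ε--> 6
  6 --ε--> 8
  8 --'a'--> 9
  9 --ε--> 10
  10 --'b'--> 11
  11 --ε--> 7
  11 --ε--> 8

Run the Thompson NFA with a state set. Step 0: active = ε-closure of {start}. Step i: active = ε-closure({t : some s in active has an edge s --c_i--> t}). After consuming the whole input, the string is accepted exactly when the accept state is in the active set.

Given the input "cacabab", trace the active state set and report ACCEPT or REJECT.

start: ε-closure({0}) = {0}
'c' @ 1: {1,2}
'a' @ 2: {3,4}
'c' @ 3: {5,6,8}
'a' @ 4: {9,10}
'b' @ 5: {7,8,11}  [accepting]
'a' @ 6: {9,10}
'b' @ 7: {7,8,11}  [accepting]
final: {7,8,11}; accept 7 in set

Answer: ACCEPT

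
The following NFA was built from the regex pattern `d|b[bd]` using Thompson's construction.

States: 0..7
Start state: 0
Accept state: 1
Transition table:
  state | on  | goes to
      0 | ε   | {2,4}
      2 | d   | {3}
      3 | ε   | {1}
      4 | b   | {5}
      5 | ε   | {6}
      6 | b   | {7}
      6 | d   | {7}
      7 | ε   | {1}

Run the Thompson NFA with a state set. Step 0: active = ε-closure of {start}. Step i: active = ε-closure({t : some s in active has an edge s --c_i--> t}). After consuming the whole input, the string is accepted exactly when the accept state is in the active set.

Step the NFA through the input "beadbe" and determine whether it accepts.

Answer: REJECT

Derivation:
start: ε-closure({0}) = {0,2,4}
'b' @ 1: {5,6}
'e' @ 2: {}  — state set empty
rest 'adbe' ignored (set empty)
end set {} — state 1 not in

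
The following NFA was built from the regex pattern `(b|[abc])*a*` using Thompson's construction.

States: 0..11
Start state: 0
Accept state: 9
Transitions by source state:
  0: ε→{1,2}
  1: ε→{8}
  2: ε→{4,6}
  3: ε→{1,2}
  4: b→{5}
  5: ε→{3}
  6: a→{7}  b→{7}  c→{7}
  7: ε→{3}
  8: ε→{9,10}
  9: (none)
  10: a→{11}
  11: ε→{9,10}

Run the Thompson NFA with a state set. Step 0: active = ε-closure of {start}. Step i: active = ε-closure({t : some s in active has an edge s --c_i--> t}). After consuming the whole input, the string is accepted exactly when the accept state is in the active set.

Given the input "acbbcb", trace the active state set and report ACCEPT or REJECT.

Answer: ACCEPT

Steps:
initial (ε-close {0}): {0,1,2,4,6,8,9,10}
'a' @ 1: {1,2,3,4,6,7,8,9,10,11}  [accepting]
'c' @ 2: {1,2,3,4,6,7,8,9,10}  [accepting]
'b' @ 3: {1,2,3,4,5,6,7,8,9,10}  [accepting]
'b' @ 4: {1,2,3,4,5,6,7,8,9,10}  [accepting]
'c' @ 5: {1,2,3,4,6,7,8,9,10}  [accepting]
'b' @ 6: {1,2,3,4,5,6,7,8,9,10}  [accepting]
end set {1,2,3,4,5,6,7,8,9,10} — state 9 in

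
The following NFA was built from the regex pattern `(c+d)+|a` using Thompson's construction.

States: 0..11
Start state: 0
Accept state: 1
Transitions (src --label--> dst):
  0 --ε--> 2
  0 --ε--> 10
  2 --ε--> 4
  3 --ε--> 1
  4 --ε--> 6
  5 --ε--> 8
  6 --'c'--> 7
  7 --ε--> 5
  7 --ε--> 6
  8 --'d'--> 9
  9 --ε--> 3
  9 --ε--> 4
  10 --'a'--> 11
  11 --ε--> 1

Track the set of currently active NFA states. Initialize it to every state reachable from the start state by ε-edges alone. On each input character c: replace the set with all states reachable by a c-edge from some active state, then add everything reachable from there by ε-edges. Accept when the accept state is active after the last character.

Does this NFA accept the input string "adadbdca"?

Answer: REJECT

Steps:
S₀ = ε-closure({0}) = {0,2,4,6,10}
'a' @ 1: {1,11}  ✓accept
'd' @ 2: {}  — no active states
rest 'adbdca' ignored (set empty)
after full input: {}  (accept=1 not in)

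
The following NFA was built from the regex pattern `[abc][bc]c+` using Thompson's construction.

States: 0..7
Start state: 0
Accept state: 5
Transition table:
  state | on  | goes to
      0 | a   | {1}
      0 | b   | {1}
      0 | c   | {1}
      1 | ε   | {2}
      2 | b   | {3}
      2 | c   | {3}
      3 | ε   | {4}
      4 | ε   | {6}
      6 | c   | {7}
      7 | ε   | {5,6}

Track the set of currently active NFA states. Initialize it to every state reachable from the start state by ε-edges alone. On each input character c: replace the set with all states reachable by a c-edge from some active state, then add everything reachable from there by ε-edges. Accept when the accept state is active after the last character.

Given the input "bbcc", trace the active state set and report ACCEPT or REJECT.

Answer: ACCEPT

Trace:
start: ε-closure({0}) = {0}
'b' @ 1: {1,2}
'b' @ 2: {3,4,6}
'c' @ 3: {5,6,7}  (accept∈set)
'c' @ 4: {5,6,7}  (accept∈set)
final: {5,6,7}; accept 5 in set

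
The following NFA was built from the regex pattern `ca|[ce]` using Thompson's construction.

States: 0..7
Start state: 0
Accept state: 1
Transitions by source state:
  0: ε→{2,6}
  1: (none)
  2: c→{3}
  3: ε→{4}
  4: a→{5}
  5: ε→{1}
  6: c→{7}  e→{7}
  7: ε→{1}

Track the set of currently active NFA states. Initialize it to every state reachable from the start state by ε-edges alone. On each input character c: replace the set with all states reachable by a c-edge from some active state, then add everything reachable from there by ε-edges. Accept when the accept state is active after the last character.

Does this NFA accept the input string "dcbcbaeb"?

Answer: REJECT

Steps:
initial (ε-close {0}): {0,2,6}
'd' @ 1: {}  — state set empty
rest 'cbcbaeb' ignored (set empty)
after full input: {}  (accept=1 not in)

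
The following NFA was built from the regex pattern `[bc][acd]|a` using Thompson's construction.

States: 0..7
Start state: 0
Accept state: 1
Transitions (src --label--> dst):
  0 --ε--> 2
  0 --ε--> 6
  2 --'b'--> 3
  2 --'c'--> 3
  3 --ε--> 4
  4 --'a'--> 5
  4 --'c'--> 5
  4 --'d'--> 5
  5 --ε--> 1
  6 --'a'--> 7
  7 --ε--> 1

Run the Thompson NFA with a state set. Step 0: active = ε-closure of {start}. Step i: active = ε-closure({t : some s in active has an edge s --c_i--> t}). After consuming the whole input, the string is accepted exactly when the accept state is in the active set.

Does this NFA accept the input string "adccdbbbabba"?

S₀ = ε-closure({0}) = {0,2,6}
'a' @ 1: {1,7}  (accept∈set)
'd' @ 2: {}  — dead — no transitions
rest 'ccdbbbabba' ignored (set empty)
after full input: {}  (accept=1 not in)

Answer: REJECT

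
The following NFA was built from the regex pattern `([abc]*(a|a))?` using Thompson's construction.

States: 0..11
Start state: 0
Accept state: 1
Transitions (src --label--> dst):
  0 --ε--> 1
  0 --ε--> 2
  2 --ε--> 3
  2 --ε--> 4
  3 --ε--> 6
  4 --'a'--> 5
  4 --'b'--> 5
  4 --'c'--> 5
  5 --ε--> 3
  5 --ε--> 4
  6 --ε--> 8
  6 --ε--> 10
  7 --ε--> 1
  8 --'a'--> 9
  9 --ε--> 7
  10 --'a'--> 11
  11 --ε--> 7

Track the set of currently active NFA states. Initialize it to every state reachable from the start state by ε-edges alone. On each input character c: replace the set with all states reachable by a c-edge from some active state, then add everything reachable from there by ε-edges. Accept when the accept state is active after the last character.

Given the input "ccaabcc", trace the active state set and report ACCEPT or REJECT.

Answer: REJECT

Derivation:
S₀ = ε-closure({0}) = {0,1,2,3,4,6,8,10}
'c' @ 1: {3,4,5,6,8,10}
'c' @ 2: {3,4,5,6,8,10}
'a' @ 3: {1,3,4,5,6,7,8,9,10,11}  (accept∈set)
'a' @ 4: {1,3,4,5,6,7,8,9,10,11}  (accept∈set)
'b' @ 5: {3,4,5,6,8,10}
'c' @ 6: {3,4,5,6,8,10}
'c' @ 7: {3,4,5,6,8,10}
after full input: {3,4,5,6,8,10}  (accept=1 not in)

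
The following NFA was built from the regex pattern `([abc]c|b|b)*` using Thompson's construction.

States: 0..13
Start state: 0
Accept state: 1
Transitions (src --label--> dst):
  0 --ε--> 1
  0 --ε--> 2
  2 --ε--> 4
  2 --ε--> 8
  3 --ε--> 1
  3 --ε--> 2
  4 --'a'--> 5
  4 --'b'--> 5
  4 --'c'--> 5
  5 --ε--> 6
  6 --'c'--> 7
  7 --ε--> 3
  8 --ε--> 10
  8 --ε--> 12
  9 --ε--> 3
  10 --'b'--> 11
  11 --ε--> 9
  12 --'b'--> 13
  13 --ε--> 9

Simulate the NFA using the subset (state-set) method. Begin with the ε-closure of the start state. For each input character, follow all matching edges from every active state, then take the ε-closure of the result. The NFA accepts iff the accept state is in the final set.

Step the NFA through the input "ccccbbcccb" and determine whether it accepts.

start: ε-closure({0}) = {0,1,2,4,8,10,12}
'c' @ 1: {5,6}
'c' @ 2: {1,2,3,4,7,8,10,12}  (accept∈set)
'c' @ 3: {5,6}
'c' @ 4: {1,2,3,4,7,8,10,12}  (accept∈set)
'b' @ 5: {1,2,3,4,5,6,8,9,10,11,12,13}  (accept∈set)
'b' @ 6: {1,2,3,4,5,6,8,9,10,11,12,13}  (accept∈set)
'c' @ 7: {1,2,3,4,5,6,7,8,10,12}  (accept∈set)
'c' @ 8: {1,2,3,4,5,6,7,8,10,12}  (accept∈set)
'c' @ 9: {1,2,3,4,5,6,7,8,10,12}  (accept∈set)
'b' @ 10: {1,2,3,4,5,6,8,9,10,11,12,13}  (accept∈set)
end set {1,2,3,4,5,6,8,9,10,11,12,13} — state 1 in

Answer: ACCEPT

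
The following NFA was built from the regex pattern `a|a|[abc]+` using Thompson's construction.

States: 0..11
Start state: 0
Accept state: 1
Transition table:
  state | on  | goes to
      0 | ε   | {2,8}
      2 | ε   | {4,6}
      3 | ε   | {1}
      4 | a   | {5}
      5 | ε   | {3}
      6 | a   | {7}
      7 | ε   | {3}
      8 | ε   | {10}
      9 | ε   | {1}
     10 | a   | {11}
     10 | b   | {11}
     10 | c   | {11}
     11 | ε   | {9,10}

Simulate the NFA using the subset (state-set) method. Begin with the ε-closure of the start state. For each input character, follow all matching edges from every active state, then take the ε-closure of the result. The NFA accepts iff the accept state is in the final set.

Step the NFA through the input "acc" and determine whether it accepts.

Answer: ACCEPT

Derivation:
start: ε-closure({0}) = {0,2,4,6,8,10}
'a' @ 1: {1,3,5,7,9,10,11}  ✓accept
'c' @ 2: {1,9,10,11}  ✓accept
'c' @ 3: {1,9,10,11}  ✓accept
final: {1,9,10,11}; accept 1 in set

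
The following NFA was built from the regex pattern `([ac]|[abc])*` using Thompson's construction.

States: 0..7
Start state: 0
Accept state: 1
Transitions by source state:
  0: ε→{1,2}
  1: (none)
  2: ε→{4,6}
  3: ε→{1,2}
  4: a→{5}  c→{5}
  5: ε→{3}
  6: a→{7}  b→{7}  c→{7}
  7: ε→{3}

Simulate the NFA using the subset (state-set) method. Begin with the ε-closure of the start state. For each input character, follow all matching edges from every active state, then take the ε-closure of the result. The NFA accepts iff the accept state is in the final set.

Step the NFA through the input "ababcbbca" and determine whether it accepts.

Answer: ACCEPT

Trace:
start: ε-closure({0}) = {0,1,2,4,6}
'a' @ 1: {1,2,3,4,5,6,7}  [accepting]
'b' @ 2: {1,2,3,4,6,7}  [accepting]
'a' @ 3: {1,2,3,4,5,6,7}  [accepting]
'b' @ 4: {1,2,3,4,6,7}  [accepting]
'c' @ 5: {1,2,3,4,5,6,7}  [accepting]
'b' @ 6: {1,2,3,4,6,7}  [accepting]
'b' @ 7: {1,2,3,4,6,7}  [accepting]
'c' @ 8: {1,2,3,4,5,6,7}  [accepting]
'a' @ 9: {1,2,3,4,5,6,7}  [accepting]
final: {1,2,3,4,5,6,7}; accept 1 in set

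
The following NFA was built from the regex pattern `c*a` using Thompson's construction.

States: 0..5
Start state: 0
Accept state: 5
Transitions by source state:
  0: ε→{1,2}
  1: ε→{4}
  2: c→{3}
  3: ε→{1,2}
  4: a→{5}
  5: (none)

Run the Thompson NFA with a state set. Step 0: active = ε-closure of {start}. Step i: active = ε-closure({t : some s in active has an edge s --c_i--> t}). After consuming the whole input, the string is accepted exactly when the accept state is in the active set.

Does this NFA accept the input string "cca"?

start: ε-closure({0}) = {0,1,2,4}
'c' @ 1: {1,2,3,4}
'c' @ 2: {1,2,3,4}
'a' @ 3: {5}  ✓accept
final: {5}; accept 5 in set

Answer: ACCEPT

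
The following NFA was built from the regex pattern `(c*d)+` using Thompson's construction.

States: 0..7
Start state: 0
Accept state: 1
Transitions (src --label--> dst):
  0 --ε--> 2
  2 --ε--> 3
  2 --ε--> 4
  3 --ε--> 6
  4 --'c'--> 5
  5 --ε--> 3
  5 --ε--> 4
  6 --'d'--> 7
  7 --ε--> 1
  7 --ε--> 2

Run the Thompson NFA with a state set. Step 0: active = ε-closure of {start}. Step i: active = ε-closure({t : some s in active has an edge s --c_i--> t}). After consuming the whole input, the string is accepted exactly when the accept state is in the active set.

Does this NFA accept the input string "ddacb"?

Answer: REJECT

Trace:
start: ε-closure({0}) = {0,2,3,4,6}
'd' @ 1: {1,2,3,4,6,7}  ✓accept
'd' @ 2: {1,2,3,4,6,7}  ✓accept
'a' @ 3: {}  — state set empty
rest 'cb' ignored (set empty)
end set {} — state 1 not in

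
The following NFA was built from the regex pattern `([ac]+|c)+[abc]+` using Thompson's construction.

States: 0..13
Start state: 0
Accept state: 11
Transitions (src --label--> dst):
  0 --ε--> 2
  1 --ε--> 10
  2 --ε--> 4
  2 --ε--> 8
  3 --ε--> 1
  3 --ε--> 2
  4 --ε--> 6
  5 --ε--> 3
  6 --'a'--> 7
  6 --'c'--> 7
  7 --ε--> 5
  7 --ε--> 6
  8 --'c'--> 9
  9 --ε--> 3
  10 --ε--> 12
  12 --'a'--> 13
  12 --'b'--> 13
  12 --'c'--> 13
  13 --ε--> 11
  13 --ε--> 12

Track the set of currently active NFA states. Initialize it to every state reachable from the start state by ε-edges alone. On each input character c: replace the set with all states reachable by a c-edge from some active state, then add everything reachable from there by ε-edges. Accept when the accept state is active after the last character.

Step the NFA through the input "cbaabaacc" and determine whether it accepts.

S₀ = ε-closure({0}) = {0,2,4,6,8}
'c' @ 1: {1,2,3,4,5,6,7,8,9,10,12}
'b' @ 2: {11,12,13}  [accepting]
'a' @ 3: {11,12,13}  [accepting]
'a' @ 4: {11,12,13}  [accepting]
'b' @ 5: {11,12,13}  [accepting]
'a' @ 6: {11,12,13}  [accepting]
'a' @ 7: {11,12,13}  [accepting]
'c' @ 8: {11,12,13}  [accepting]
'c' @ 9: {11,12,13}  [accepting]
final: {11,12,13}; accept 11 in set

Answer: ACCEPT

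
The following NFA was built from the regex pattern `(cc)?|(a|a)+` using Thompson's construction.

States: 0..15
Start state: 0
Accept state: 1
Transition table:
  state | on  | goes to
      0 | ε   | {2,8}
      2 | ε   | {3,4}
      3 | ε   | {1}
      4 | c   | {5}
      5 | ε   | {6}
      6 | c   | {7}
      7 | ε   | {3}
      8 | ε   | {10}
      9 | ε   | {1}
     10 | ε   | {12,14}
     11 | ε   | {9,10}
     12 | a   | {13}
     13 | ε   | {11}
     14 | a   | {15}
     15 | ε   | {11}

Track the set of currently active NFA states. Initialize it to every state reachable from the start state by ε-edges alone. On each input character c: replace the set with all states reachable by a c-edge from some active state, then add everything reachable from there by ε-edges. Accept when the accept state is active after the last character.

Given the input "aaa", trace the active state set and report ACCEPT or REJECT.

S₀ = ε-closure({0}) = {0,1,2,3,4,8,10,12,14}
'a' @ 1: {1,9,10,11,12,13,14,15}  ✓accept
'a' @ 2: {1,9,10,11,12,13,14,15}  ✓accept
'a' @ 3: {1,9,10,11,12,13,14,15}  ✓accept
end set {1,9,10,11,12,13,14,15} — state 1 in

Answer: ACCEPT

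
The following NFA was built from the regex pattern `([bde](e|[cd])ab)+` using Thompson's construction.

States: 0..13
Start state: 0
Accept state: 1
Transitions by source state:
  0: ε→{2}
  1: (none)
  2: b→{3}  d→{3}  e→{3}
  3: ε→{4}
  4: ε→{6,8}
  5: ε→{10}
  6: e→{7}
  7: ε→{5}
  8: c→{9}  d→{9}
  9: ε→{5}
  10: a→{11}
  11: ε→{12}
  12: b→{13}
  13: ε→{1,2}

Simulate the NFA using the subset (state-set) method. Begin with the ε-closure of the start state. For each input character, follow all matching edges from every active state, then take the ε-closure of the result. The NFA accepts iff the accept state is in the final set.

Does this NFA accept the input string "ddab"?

Answer: ACCEPT

Steps:
start: ε-closure({0}) = {0,2}
'd' @ 1: {3,4,6,8}
'd' @ 2: {5,9,10}
'a' @ 3: {11,12}
'b' @ 4: {1,2,13}  [accepting]
end set {1,2,13} — state 1 in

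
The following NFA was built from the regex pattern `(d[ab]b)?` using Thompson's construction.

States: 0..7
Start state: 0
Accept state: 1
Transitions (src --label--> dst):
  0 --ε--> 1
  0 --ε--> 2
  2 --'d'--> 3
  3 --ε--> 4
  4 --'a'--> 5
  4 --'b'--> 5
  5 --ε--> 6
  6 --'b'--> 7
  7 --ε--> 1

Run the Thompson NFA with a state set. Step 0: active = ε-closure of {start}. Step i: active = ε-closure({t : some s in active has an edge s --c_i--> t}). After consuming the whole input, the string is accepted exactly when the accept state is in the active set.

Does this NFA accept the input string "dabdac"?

Answer: REJECT

Trace:
initial (ε-close {0}): {0,1,2}
'd' @ 1: {3,4}
'a' @ 2: {5,6}
'b' @ 3: {1,7}  ✓accept
'd' @ 4: {}  — no active states
rest 'ac' ignored (set empty)
final: {}; accept 1 not in set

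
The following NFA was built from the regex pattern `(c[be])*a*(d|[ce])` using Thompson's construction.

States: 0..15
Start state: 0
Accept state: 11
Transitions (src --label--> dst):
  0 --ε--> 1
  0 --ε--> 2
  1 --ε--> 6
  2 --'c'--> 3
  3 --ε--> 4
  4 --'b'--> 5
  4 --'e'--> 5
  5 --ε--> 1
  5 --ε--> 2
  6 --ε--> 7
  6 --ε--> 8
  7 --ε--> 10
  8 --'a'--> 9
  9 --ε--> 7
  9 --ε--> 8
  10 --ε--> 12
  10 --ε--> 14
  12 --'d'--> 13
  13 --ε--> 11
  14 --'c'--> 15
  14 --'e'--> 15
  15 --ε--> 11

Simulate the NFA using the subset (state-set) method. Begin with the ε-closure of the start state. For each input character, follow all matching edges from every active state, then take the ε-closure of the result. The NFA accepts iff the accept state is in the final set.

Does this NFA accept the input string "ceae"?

start: ε-closure({0}) = {0,1,2,6,7,8,10,12,14}
'c' @ 1: {3,4,11,15}  [accepting]
'e' @ 2: {1,2,5,6,7,8,10,12,14}
'a' @ 3: {7,8,9,10,12,14}
'e' @ 4: {11,15}  [accepting]
final: {11,15}; accept 11 in set

Answer: ACCEPT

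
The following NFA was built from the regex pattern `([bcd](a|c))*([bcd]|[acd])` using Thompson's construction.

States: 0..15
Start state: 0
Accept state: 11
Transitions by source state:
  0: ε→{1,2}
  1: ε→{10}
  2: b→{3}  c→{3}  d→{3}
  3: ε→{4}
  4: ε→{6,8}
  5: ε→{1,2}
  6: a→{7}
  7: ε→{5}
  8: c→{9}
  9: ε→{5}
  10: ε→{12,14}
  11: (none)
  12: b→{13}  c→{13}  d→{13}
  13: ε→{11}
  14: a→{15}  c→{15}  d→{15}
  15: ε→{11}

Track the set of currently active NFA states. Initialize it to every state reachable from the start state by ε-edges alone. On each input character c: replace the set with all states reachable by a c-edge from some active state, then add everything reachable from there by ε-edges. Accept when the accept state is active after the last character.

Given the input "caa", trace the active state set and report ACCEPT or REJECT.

Answer: ACCEPT

Steps:
start: ε-closure({0}) = {0,1,2,10,12,14}
'c' @ 1: {3,4,6,8,11,13,15}  ✓accept
'a' @ 2: {1,2,5,7,10,12,14}
'a' @ 3: {11,15}  ✓accept
final: {11,15}; accept 11 in set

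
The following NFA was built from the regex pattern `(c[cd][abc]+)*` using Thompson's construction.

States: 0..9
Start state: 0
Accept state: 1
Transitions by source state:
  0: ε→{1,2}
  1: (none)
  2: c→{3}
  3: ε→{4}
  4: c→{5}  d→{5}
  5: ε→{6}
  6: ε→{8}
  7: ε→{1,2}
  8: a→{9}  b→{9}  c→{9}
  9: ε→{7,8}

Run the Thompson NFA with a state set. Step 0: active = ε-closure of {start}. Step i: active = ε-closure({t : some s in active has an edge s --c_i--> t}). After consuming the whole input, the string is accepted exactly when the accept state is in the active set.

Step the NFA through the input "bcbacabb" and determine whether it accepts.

Answer: REJECT

Derivation:
initial (ε-close {0}): {0,1,2}
'b' @ 1: {}  — no active states
rest 'cbacabb' ignored (set empty)
after full input: {}  (accept=1 not in)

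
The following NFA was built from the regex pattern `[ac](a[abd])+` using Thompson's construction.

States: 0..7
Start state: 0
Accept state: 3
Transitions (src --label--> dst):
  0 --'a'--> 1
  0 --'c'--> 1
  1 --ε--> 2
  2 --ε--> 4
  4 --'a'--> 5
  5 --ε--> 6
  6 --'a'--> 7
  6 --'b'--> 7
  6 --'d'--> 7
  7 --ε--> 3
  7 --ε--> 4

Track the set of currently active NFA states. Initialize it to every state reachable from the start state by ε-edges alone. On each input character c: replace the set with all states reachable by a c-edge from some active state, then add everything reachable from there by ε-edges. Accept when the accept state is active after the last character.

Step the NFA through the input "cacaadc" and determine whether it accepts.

Answer: REJECT

Derivation:
S₀ = ε-closure({0}) = {0}
'c' @ 1: {1,2,4}
'a' @ 2: {5,6}
'c' @ 3: {}  — state set empty
rest 'aadc' ignored (set empty)
final: {}; accept 3 not in set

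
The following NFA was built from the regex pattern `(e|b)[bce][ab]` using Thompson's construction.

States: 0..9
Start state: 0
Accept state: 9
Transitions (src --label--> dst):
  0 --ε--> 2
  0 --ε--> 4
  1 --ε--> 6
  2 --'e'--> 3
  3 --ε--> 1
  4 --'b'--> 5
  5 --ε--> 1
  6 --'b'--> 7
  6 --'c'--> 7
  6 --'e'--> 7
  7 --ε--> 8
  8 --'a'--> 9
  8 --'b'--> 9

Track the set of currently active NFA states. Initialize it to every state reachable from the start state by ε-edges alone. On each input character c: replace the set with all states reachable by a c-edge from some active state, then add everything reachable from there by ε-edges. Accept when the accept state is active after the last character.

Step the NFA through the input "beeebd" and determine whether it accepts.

S₀ = ε-closure({0}) = {0,2,4}
'b' @ 1: {1,5,6}
'e' @ 2: {7,8}
'e' @ 3: {}  — state set empty
rest 'ebd' ignored (set empty)
final: {}; accept 9 not in set

Answer: REJECT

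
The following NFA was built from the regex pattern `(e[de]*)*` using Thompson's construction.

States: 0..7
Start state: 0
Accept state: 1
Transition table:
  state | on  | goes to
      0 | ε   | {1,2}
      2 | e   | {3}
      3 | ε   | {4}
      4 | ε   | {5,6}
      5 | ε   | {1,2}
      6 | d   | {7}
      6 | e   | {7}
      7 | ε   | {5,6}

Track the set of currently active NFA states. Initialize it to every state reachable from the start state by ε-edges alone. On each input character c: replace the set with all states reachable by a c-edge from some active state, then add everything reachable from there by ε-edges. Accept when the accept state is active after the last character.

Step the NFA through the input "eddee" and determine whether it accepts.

start: ε-closure({0}) = {0,1,2}
'e' @ 1: {1,2,3,4,5,6}  [accepting]
'd' @ 2: {1,2,5,6,7}  [accepting]
'd' @ 3: {1,2,5,6,7}  [accepting]
'e' @ 4: {1,2,3,4,5,6,7}  [accepting]
'e' @ 5: {1,2,3,4,5,6,7}  [accepting]
end set {1,2,3,4,5,6,7} — state 1 in

Answer: ACCEPT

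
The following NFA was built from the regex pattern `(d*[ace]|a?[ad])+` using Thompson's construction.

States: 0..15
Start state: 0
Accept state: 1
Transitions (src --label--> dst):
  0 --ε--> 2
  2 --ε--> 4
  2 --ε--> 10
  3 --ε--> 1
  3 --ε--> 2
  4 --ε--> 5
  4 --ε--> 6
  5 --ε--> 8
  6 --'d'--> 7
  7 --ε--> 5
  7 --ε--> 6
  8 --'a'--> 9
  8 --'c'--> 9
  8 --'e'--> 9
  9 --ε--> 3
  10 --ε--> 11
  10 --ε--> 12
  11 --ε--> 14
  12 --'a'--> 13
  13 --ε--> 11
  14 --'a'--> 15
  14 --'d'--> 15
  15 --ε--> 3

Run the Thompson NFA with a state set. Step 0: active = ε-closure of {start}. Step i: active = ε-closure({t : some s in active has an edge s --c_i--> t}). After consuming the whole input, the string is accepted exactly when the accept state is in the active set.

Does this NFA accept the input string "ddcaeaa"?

Answer: ACCEPT

Derivation:
initial (ε-close {0}): {0,2,4,5,6,8,10,11,12,14}
'd' @ 1: {1,2,3,4,5,6,7,8,10,11,12,14,15}  ✓accept
'd' @ 2: {1,2,3,4,5,6,7,8,10,11,12,14,15}  ✓accept
'c' @ 3: {1,2,3,4,5,6,8,9,10,11,12,14}  ✓accept
'a' @ 4: {1,2,3,4,5,6,8,9,10,11,12,13,14,15}  ✓accept
'e' @ 5: {1,2,3,4,5,6,8,9,10,11,12,14}  ✓accept
'a' @ 6: {1,2,3,4,5,6,8,9,10,11,12,13,14,15}  ✓accept
'a' @ 7: {1,2,3,4,5,6,8,9,10,11,12,13,14,15}  ✓accept
end set {1,2,3,4,5,6,8,9,10,11,12,13,14,15} — state 1 in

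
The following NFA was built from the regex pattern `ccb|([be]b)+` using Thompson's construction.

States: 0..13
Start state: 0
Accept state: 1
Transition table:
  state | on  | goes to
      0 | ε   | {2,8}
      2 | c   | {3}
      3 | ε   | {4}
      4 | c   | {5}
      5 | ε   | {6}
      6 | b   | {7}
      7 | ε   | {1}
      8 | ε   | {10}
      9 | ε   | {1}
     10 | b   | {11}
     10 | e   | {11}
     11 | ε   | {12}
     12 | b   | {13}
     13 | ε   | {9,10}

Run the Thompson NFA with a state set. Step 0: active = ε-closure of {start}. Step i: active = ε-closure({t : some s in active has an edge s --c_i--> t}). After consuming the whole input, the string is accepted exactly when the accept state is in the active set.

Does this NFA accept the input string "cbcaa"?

Answer: REJECT

Trace:
initial (ε-close {0}): {0,2,8,10}
'c' @ 1: {3,4}
'b' @ 2: {}  — state set empty
rest 'caa' ignored (set empty)
final: {}; accept 1 not in set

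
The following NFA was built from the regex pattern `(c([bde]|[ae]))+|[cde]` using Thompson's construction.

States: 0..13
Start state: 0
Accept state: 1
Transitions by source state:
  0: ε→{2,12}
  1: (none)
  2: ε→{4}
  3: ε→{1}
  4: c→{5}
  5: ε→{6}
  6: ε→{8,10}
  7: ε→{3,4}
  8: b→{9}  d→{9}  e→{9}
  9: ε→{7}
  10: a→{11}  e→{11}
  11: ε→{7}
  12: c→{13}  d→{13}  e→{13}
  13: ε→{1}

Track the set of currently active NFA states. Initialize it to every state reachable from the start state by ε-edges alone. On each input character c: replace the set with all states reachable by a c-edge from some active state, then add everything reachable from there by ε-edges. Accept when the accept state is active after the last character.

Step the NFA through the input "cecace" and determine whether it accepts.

Answer: ACCEPT

Derivation:
start: ε-closure({0}) = {0,2,4,12}
'c' @ 1: {1,5,6,8,10,13}  [accepting]
'e' @ 2: {1,3,4,7,9,11}  [accepting]
'c' @ 3: {5,6,8,10}
'a' @ 4: {1,3,4,7,11}  [accepting]
'c' @ 5: {5,6,8,10}
'e' @ 6: {1,3,4,7,9,11}  [accepting]
final: {1,3,4,7,9,11}; accept 1 in set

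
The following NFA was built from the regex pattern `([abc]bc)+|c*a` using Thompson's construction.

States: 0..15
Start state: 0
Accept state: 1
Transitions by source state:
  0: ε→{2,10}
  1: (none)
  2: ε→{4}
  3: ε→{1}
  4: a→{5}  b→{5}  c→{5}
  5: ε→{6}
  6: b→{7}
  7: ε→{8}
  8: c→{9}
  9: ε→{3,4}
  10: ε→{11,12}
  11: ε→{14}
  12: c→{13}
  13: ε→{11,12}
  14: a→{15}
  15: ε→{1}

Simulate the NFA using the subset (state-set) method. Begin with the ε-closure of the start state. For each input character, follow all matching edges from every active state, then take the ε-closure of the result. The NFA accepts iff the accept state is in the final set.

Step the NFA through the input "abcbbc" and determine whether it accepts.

Answer: ACCEPT

Trace:
initial (ε-close {0}): {0,2,4,10,11,12,14}
'a' @ 1: {1,5,6,15}  (accept∈set)
'b' @ 2: {7,8}
'c' @ 3: {1,3,4,9}  (accept∈set)
'b' @ 4: {5,6}
'b' @ 5: {7,8}
'c' @ 6: {1,3,4,9}  (accept∈set)
after full input: {1,3,4,9}  (accept=1 in)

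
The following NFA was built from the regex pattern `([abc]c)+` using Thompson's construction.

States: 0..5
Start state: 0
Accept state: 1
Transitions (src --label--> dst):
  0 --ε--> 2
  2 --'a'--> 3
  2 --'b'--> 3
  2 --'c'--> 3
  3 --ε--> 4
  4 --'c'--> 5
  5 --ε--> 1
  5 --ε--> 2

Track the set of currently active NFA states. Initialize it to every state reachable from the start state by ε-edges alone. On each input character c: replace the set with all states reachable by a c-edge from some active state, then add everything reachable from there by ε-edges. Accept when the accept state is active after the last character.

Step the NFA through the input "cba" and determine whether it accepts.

Answer: REJECT

Derivation:
S₀ = ε-closure({0}) = {0,2}
'c' @ 1: {3,4}
'b' @ 2: {}  — no active states
rest 'a' ignored (set empty)
final: {}; accept 1 not in set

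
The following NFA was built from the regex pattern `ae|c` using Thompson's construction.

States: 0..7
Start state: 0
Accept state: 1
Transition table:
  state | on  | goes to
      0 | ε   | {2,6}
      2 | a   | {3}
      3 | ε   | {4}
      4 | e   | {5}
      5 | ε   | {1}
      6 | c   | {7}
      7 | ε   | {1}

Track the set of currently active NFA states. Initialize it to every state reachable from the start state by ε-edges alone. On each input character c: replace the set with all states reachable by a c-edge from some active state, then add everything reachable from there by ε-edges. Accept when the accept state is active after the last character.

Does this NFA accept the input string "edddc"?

initial (ε-close {0}): {0,2,6}
'e' @ 1: {}  — dead — no transitions
rest 'dddc' ignored (set empty)
after full input: {}  (accept=1 not in)

Answer: REJECT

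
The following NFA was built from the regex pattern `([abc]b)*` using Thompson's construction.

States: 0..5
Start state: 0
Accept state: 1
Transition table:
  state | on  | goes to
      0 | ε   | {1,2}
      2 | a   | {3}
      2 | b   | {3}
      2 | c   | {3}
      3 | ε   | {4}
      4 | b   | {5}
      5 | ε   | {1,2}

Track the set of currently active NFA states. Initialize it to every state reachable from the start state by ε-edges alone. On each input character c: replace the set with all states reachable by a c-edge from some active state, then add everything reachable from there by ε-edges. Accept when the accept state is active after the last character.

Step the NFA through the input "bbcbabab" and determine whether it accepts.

Answer: ACCEPT

Trace:
S₀ = ε-closure({0}) = {0,1,2}
'b' @ 1: {3,4}
'b' @ 2: {1,2,5}  (accept∈set)
'c' @ 3: {3,4}
'b' @ 4: {1,2,5}  (accept∈set)
'a' @ 5: {3,4}
'b' @ 6: {1,2,5}  (accept∈set)
'a' @ 7: {3,4}
'b' @ 8: {1,2,5}  (accept∈set)
after full input: {1,2,5}  (accept=1 in)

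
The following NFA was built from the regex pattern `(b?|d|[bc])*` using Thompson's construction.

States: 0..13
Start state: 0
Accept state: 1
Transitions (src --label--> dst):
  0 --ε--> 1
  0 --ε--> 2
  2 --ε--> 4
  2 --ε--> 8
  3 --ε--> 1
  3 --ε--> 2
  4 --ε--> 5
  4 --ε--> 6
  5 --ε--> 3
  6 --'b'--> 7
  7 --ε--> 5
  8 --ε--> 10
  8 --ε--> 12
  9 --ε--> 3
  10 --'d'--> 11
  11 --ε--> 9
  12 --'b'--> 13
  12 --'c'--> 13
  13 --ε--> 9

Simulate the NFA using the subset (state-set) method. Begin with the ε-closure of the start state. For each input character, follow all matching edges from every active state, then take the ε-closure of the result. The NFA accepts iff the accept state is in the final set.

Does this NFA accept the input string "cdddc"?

start: ε-closure({0}) = {0,1,2,3,4,5,6,8,10,12}
'c' @ 1: {1,2,3,4,5,6,8,9,10,12,13}  ✓accept
'd' @ 2: {1,2,3,4,5,6,8,9,10,11,12}  ✓accept
'd' @ 3: {1,2,3,4,5,6,8,9,10,11,12}  ✓accept
'd' @ 4: {1,2,3,4,5,6,8,9,10,11,12}  ✓accept
'c' @ 5: {1,2,3,4,5,6,8,9,10,12,13}  ✓accept
end set {1,2,3,4,5,6,8,9,10,12,13} — state 1 in

Answer: ACCEPT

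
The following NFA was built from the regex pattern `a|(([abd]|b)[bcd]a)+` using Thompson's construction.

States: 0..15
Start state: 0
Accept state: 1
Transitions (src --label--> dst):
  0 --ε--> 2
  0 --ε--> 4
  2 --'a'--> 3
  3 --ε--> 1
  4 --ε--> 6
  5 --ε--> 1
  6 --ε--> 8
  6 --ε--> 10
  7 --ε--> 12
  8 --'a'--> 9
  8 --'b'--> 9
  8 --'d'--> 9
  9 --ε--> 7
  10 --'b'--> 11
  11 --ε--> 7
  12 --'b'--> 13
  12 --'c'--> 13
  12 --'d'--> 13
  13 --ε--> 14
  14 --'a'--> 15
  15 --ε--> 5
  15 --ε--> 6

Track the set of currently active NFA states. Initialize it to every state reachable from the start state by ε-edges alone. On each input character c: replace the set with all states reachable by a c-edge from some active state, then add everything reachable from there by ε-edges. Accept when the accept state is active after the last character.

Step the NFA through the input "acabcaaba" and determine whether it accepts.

Answer: ACCEPT

Steps:
initial (ε-close {0}): {0,2,4,6,8,10}
'a' @ 1: {1,3,7,9,12}  (accept∈set)
'c' @ 2: {13,14}
'a' @ 3: {1,5,6,8,10,15}  (accept∈set)
'b' @ 4: {7,9,11,12}
'c' @ 5: {13,14}
'a' @ 6: {1,5,6,8,10,15}  (accept∈set)
'a' @ 7: {7,9,12}
'b' @ 8: {13,14}
'a' @ 9: {1,5,6,8,10,15}  (accept∈set)
after full input: {1,5,6,8,10,15}  (accept=1 in)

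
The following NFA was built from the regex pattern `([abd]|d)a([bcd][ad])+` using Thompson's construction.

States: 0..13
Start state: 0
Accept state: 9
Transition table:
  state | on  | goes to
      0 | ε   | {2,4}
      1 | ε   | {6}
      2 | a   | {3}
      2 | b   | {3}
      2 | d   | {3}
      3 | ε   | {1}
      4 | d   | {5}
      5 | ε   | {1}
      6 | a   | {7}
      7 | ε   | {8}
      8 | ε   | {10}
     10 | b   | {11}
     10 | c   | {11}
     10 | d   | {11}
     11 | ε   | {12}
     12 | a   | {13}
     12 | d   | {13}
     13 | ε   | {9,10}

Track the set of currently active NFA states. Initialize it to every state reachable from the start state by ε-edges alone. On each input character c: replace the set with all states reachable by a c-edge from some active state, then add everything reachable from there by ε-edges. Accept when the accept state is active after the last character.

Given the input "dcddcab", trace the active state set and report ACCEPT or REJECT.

Answer: REJECT

Derivation:
initial (ε-close {0}): {0,2,4}
'd' @ 1: {1,3,5,6}
'c' @ 2: {}  — state set empty
rest 'ddcab' ignored (set empty)
final: {}; accept 9 not in set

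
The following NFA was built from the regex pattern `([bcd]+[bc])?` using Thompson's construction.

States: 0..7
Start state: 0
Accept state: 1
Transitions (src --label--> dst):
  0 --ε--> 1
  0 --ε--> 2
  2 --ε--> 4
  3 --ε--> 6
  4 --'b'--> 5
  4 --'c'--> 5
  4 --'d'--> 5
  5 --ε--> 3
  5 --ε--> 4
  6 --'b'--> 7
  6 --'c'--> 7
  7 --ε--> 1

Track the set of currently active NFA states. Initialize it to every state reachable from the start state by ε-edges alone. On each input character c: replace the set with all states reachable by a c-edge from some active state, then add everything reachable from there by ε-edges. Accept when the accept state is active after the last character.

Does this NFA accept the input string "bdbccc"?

Answer: ACCEPT

Trace:
initial (ε-close {0}): {0,1,2,4}
'b' @ 1: {3,4,5,6}
'd' @ 2: {3,4,5,6}
'b' @ 3: {1,3,4,5,6,7}  (accept∈set)
'c' @ 4: {1,3,4,5,6,7}  (accept∈set)
'c' @ 5: {1,3,4,5,6,7}  (accept∈set)
'c' @ 6: {1,3,4,5,6,7}  (accept∈set)
end set {1,3,4,5,6,7} — state 1 in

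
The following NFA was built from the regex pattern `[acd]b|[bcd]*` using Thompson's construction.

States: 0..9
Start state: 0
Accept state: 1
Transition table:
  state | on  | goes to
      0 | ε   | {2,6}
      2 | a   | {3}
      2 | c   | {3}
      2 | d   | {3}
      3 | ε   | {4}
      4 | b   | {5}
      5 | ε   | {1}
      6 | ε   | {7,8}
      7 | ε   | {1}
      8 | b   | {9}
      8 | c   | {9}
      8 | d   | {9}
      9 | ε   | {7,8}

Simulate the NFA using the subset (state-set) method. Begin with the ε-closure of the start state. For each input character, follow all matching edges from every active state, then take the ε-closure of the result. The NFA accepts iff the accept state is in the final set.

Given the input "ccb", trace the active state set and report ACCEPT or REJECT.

start: ε-closure({0}) = {0,1,2,6,7,8}
'c' @ 1: {1,3,4,7,8,9}  ✓accept
'c' @ 2: {1,7,8,9}  ✓accept
'b' @ 3: {1,7,8,9}  ✓accept
final: {1,7,8,9}; accept 1 in set

Answer: ACCEPT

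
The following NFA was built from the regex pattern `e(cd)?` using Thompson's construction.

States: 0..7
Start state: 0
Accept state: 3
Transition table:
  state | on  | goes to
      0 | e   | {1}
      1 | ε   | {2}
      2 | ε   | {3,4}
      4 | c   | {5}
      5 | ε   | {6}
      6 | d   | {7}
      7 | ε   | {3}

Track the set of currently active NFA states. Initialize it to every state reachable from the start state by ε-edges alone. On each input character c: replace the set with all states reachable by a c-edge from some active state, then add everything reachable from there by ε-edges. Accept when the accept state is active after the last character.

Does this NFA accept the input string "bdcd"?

Answer: REJECT

Trace:
initial (ε-close {0}): {0}
'b' @ 1: {}  — state set empty
rest 'dcd' ignored (set empty)
final: {}; accept 3 not in set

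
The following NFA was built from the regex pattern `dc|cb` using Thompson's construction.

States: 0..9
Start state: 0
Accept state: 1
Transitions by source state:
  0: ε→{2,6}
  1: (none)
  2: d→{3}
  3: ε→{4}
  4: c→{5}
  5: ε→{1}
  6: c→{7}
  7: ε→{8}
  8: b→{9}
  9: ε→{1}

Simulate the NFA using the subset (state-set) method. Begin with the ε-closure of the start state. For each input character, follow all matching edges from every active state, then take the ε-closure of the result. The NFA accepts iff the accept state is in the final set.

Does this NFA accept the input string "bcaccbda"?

start: ε-closure({0}) = {0,2,6}
'b' @ 1: {}  — dead — no transitions
rest 'caccbda' ignored (set empty)
after full input: {}  (accept=1 not in)

Answer: REJECT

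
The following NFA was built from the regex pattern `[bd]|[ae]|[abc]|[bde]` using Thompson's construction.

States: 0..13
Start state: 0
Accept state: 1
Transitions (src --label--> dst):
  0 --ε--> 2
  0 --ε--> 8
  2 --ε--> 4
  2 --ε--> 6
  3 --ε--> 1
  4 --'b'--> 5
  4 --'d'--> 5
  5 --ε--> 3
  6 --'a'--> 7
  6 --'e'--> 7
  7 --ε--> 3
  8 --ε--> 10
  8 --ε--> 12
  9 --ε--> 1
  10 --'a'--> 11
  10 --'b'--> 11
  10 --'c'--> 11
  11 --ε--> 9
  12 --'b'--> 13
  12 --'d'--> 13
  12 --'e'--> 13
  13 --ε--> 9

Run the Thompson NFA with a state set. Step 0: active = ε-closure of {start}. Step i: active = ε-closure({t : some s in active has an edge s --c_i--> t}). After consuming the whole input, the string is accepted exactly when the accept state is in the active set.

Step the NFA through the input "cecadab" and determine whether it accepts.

initial (ε-close {0}): {0,2,4,6,8,10,12}
'c' @ 1: {1,9,11}  (accept∈set)
'e' @ 2: {}  — dead — no transitions
rest 'cadab' ignored (set empty)
final: {}; accept 1 not in set

Answer: REJECT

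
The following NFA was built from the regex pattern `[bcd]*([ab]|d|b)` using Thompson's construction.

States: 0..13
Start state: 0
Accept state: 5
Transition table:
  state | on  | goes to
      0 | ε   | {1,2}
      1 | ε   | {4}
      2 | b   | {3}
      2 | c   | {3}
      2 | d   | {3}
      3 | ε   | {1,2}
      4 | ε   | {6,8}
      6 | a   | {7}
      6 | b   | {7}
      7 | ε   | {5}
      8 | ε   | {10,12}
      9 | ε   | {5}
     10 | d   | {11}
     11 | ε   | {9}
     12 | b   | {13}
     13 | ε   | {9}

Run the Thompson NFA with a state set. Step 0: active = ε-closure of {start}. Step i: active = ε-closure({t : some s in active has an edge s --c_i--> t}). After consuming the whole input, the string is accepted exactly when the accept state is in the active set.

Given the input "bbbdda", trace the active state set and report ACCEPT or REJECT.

initial (ε-close {0}): {0,1,2,4,6,8,10,12}
'b' @ 1: {1,2,3,4,5,6,7,8,9,10,12,13}  (accept∈set)
'b' @ 2: {1,2,3,4,5,6,7,8,9,10,12,13}  (accept∈set)
'b' @ 3: {1,2,3,4,5,6,7,8,9,10,12,13}  (accept∈set)
'd' @ 4: {1,2,3,4,5,6,8,9,10,11,12}  (accept∈set)
'd' @ 5: {1,2,3,4,5,6,8,9,10,11,12}  (accept∈set)
'a' @ 6: {5,7}  (accept∈set)
after full input: {5,7}  (accept=5 in)

Answer: ACCEPT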